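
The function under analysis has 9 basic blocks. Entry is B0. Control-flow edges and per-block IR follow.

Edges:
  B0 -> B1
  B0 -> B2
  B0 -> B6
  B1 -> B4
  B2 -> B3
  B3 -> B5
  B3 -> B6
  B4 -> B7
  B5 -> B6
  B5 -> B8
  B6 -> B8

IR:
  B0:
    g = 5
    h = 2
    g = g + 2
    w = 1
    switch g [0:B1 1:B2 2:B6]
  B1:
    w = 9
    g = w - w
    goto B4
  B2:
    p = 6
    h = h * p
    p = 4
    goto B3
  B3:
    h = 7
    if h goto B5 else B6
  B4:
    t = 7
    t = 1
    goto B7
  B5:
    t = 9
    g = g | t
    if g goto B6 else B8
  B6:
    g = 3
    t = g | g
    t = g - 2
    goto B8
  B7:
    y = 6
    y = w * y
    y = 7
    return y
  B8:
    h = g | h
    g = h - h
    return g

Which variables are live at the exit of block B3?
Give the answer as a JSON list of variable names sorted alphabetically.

Answer: ["g", "h"]

Derivation:
Block summaries:
  B0: def={g,h,w} ue=∅
  B1: def={g,w} ue=∅
  B2: def={h,p} ue={h}
  B3: def={h} ue=∅
  B4: def={t} ue=∅
  B5: def={g,t} ue={g}
  B6: def={g,t} ue=∅
  B7: def={y} ue={w}
  B8: def={g,h} ue={g,h}

Liveness:
  B0 li=∅ lo={g,h}
  B1 li=∅ lo={w}
  B2 li={g,h} lo={g}
  B3 li={g} lo={g,h}
  B4 li={w} lo={w}
  B5 li={g,h} lo={g,h}
  B6 li={h} lo={g,h}
  B7 li={w} lo=∅
  B8 li={g,h} lo=∅

live-out(B3) = ["g", "h"]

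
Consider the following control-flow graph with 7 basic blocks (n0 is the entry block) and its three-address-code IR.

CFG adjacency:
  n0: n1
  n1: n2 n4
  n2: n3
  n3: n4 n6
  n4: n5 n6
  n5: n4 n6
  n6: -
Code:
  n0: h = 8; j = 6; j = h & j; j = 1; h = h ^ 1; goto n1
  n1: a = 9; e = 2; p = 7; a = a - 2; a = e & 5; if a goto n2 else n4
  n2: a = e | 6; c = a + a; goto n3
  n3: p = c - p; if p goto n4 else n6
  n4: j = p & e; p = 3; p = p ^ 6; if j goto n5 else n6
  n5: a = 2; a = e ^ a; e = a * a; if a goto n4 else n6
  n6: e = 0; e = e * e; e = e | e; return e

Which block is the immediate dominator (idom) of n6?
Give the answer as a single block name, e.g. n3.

Answer: n1

Derivation:
idom tree: n1←n0 n2←n1 n3←n2 n4←n1 n5←n4 n6←n1
Dom at joins:
  n4: preds {n1,n3,n5}: {n0,n1} ∩ {n0,n1,n2,n3} ∩ {n0,n1,n4,n5} = {n0,n1}; idom=n1
  n6: preds {n3,n4,n5}: {n0,n1,n2,n3} ∩ {n0,n1,n4} ∩ {n0,n1,n4,n5} = {n0,n1}; idom=n1

idom(n6) = n1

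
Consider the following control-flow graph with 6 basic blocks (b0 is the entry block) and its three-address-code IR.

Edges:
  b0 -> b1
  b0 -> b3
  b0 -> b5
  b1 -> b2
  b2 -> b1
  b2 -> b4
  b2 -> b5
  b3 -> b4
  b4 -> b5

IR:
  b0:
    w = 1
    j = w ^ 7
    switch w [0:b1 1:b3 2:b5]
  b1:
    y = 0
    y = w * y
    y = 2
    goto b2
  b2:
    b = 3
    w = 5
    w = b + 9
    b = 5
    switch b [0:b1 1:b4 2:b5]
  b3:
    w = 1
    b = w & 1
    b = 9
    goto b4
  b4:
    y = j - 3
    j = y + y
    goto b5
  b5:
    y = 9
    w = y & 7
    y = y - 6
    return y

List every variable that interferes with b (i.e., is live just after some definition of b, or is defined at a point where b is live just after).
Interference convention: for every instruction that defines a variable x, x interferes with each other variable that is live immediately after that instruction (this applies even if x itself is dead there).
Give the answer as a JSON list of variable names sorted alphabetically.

Answer: ["j", "w"]

Derivation:
Block summaries:
  b0: def={j,w} ue=∅
  b1: def={y} ue={w}
  b2: def={b,w} ue=∅
  b3: def={b,w} ue=∅
  b4: def={j,y} ue={j}
  b5: def={w,y} ue=∅

Liveness:
  b0 li=∅ lo={j,w}
  b1 li={j,w} lo={j}
  b2 li={j} lo={j,w}
  b3 li={j} lo={j}
  b4 li={j} lo=∅
  b5 li=∅ lo=∅

Interfere edges:
  b↔{j,w}
  j↔{b,w,y}
  w↔{b,j,y}
  y↔{j,w}

N(b) = ["j", "w"]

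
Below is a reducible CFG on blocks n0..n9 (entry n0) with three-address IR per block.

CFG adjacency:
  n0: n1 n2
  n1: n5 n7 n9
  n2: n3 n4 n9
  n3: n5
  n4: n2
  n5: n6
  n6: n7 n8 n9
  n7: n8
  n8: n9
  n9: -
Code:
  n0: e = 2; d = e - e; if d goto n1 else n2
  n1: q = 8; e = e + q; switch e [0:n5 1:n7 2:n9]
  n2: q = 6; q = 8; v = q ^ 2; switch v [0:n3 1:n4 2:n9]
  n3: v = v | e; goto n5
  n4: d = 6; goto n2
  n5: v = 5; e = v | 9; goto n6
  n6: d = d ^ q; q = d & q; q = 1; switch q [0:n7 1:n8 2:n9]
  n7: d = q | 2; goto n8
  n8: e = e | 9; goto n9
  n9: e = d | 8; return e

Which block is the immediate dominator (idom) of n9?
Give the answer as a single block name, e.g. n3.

Answer: n0

Derivation:
idom tree: n1←n0 n2←n0 n3←n2 n4←n2 n5←n0 n6←n5 n7←n0 n8←n0 n9←n0
Dom∩ at merges:
  n2: preds {n0,n4}: {n0} ∩ {n0,n2,n4} = {n0}; idom=n0
  n5: preds {n1,n3}: {n0,n1} ∩ {n0,n2,n3} = {n0}; idom=n0
  n7: preds {n1,n6}: {n0,n1} ∩ {n0,n5,n6} = {n0}; idom=n0
  n8: preds {n6,n7}: {n0,n5,n6} ∩ {n0,n7} = {n0}; idom=n0
  n9: preds {n1,n2,n6,n8}: {n0,n1} ∩ {n0,n2} ∩ {n0,n5,n6} ∩ {n0,n8} = {n0}; idom=n0

idom(n9) = n0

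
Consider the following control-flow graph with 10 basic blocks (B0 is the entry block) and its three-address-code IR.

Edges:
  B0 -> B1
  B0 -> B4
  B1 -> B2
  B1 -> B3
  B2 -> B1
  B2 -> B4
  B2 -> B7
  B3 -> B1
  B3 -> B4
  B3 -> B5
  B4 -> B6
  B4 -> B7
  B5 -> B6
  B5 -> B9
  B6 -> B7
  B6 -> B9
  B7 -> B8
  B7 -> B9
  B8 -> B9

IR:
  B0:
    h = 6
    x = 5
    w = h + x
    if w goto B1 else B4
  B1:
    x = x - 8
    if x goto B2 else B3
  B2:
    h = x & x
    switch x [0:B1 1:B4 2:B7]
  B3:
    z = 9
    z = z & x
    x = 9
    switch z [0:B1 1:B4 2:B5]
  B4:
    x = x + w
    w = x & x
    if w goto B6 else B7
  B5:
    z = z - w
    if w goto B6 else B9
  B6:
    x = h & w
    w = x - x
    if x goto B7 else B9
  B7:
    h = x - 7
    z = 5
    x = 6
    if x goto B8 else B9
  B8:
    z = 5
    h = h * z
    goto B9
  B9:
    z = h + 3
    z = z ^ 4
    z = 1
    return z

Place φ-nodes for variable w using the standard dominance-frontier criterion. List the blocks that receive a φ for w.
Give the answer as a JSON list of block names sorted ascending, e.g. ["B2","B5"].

Answer: ["B6", "B7", "B9"]

Working:
idom tree: B1←B0 B2←B1 B3←B1 B4←B0 B5←B3 B6←B0 B7←B0 B8←B7 B9←B0
Dom∩ at merges:
  B1: preds {B0,B2,B3}: {B0} ∩ {B0,B1,B2} ∩ {B0,B1,B3} = {B0}; idom=B0
  B4: preds {B0,B2,B3}: {B0} ∩ {B0,B1,B2} ∩ {B0,B1,B3} = {B0}; idom=B0
  B6: preds {B4,B5}: {B0,B4} ∩ {B0,B1,B3,B5} = {B0}; idom=B0
  B7: preds {B2,B4,B6}: {B0,B1,B2} ∩ {B0,B4} ∩ {B0,B6} = {B0}; idom=B0
  B9: preds {B5,B6,B7,B8}: {B0,B1,B3,B5} ∩ {B0,B6} ∩ {B0,B7} ∩ {B0,B7,B8} = {B0}; idom=B0

Frontier:
  join B1 pred B0: · stop@B0
  join B1 pred B2: B2→B1 stop@B0
  join B1 pred B3: B3→B1 stop@B0
  join B4 pred B0: · stop@B0
  join B4 pred B2: B2→B1 stop@B0
  join B4 pred B3: B3→B1 stop@B0
  join B6 pred B4: B4 stop@B0
  join B6 pred B5: B5→B3→B1 stop@B0
  join B7 pred B2: B2→B1 stop@B0
  join B7 pred B4: B4 stop@B0
  join B7 pred B6: B6 stop@B0
  join B9 pred B5: B5→B3→B1 stop@B0
  join B9 pred B6: B6 stop@B0
  join B9 pred B7: B7 stop@B0
  join B9 pred B8: B8→B7 stop@B0
  DF(B0)=∅
  DF(B1)={B1,B4,B6,B7,B9}
  DF(B2)={B1,B4,B7}
  DF(B3)={B1,B4,B6,B9}
  DF(B4)={B6,B7}
  DF(B5)={B6,B9}
  DF(B6)={B7,B9}
  DF(B7)={B9}
  DF(B8)={B9}
  DF(B9)=∅

φ for w: defs {B0,B4,B6}
  DF⁺ = {B6,B7,B9}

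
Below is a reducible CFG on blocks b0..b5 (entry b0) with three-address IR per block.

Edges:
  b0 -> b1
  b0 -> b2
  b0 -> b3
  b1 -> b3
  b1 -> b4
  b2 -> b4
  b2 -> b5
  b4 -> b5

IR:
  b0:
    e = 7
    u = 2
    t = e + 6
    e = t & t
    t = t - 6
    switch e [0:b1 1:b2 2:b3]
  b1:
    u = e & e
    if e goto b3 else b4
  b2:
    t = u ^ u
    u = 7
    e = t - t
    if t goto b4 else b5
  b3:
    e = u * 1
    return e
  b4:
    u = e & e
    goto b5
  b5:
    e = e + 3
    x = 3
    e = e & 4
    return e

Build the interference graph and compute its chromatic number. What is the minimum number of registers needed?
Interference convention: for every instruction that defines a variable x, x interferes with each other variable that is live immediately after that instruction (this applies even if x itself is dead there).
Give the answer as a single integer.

Block summaries:
  b0 def {e,t,u} use ∅
  b1 def {u} use {e}
  b2 def {e,t,u} use {u}
  b3 def {e} use {u}
  b4 def {u} use {e}
  b5 def {e,x} use {e}

Live sets:
  b0 li=∅ lo={e,u}
  b1 li={e} lo={e,u}
  b2 li={u} lo={e}
  b3 li={u} lo=∅
  b4 li={e} lo={e}
  b5 li={e} lo=∅

Interference:
  e: {t,u,x}
  t: {e,u}
  u: {e,t}
  x: {e}

Chromatic number:
  clique {e,t,u} ⇒ need ≥ 3
  3-colouring: R0={e}  R1={t,x}  R2={u}
  χ = 3

Answer: 3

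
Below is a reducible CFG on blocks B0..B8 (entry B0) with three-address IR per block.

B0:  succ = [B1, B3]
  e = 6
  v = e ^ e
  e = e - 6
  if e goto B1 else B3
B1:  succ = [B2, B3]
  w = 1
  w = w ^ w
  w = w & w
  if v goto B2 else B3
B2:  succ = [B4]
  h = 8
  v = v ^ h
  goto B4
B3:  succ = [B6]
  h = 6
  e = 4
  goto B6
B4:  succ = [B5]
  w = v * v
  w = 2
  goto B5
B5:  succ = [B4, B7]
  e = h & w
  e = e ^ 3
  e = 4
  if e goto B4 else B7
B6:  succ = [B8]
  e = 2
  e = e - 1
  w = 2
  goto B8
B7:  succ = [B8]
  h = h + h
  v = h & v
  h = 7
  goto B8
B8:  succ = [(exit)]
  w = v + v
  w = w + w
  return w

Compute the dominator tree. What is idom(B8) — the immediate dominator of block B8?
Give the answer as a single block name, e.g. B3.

idom tree: B1←B0 B2←B1 B3←B0 B4←B2 B5←B4 B6←B3 B7←B5 B8←B0
Dom∩ at merges:
  B3: preds {B0,B1}: {B0} ∩ {B0,B1} = {B0}; idom=B0
  B4: preds {B2,B5}: {B0,B1,B2} ∩ {B0,B1,B2,B4,B5} = {B0,B1,B2}; idom=B2
  B8: preds {B6,B7}: {B0,B3,B6} ∩ {B0,B1,B2,B4,B5,B7} = {B0}; idom=B0

idom(B8) = B0

Answer: B0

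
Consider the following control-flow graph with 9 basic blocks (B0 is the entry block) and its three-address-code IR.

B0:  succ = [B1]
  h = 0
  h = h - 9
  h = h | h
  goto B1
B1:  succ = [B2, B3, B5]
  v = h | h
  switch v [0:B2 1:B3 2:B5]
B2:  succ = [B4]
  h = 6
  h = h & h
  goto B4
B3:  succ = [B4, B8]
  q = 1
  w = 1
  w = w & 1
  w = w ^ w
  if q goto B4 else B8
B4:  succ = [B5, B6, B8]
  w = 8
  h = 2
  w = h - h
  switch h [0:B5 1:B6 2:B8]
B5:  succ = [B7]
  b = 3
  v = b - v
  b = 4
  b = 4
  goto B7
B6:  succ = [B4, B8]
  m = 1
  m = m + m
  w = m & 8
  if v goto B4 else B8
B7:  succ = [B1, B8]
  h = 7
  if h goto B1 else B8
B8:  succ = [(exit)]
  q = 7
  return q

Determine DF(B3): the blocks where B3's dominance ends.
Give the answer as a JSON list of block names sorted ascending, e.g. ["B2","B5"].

idom tree: B1←B0 B2←B1 B3←B1 B4←B1 B5←B1 B6←B4 B7←B5 B8←B1
Dom∩ at merges:
  B1: preds {B0,B7}: {B0} ∩ {B0,B1,B5,B7} = {B0}; idom=B0
  B4: preds {B2,B3,B6}: {B0,B1,B2} ∩ {B0,B1,B3} ∩ {B0,B1,B4,B6} = {B0,B1}; idom=B1
  B5: preds {B1,B4}: {B0,B1} ∩ {B0,B1,B4} = {B0,B1}; idom=B1
  B8: preds {B3,B4,B6,B7}: {B0,B1,B3} ∩ {B0,B1,B4} ∩ {B0,B1,B4,B6} ∩ {B0,B1,B5,B7} = {B0,B1}; idom=B1

DF walk-up:
  join B1 pred B0: · stop@B0
  join B1 pred B7: B7→B5→B1 stop@B0
  join B4 pred B2: B2 stop@B1
  join B4 pred B3: B3 stop@B1
  join B4 pred B6: B6→B4 stop@B1
  join B5 pred B1: · stop@B1
  join B5 pred B4: B4 stop@B1
  join B8 pred B3: B3 stop@B1
  join B8 pred B4: B4 stop@B1
  join B8 pred B6: B6→B4 stop@B1
  join B8 pred B7: B7→B5 stop@B1
  DF(B0)=∅
  DF(B1)={B1}
  DF(B2)={B4}
  DF(B3)={B4,B8}
  DF(B4)={B4,B5,B8}
  DF(B5)={B1,B8}
  DF(B6)={B4,B8}
  DF(B7)={B1,B8}
  DF(B8)=∅

DF(B3) = ["B4", "B8"]

Answer: ["B4", "B8"]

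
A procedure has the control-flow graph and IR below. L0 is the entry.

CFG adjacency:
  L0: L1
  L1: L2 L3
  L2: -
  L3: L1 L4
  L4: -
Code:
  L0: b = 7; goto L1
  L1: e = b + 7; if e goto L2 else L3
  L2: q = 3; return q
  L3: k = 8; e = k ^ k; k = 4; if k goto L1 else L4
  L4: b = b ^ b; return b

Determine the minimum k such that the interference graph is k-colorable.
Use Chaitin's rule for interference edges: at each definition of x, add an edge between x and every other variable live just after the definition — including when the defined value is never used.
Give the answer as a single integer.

def/use:
  L0 def {b} use ∅
  L1 def {e} use {b}
  L2 def {q} use ∅
  L3 def {e,k} use ∅
  L4 def {b} use {b}

Backward fixpoint:
  live L0: ∅→{b}
  live L1: {b}→{b}
  live L2: ∅→∅
  live L3: {b}→{b}
  live L4: {b}→∅

Interference:
  b↔{e,k}
  e↔{b}
  k↔{b}
  q↔∅

Colouring:
  lower bound: {b,e} mutually conflict ⇒ χ ≥ 2
  2-colouring: c0={b,q}  c1={e,k}
  χ = 2

Answer: 2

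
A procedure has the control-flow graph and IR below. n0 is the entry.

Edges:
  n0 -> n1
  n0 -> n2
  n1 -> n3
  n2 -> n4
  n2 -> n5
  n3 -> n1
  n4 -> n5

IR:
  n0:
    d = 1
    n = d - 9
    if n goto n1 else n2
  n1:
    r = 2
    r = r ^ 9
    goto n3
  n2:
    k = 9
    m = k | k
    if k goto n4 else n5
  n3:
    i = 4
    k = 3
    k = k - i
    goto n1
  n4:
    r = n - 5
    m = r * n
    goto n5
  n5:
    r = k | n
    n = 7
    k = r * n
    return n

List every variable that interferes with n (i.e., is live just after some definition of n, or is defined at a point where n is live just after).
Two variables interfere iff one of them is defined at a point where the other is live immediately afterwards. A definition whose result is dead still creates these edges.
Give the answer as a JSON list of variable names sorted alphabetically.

Block summaries:
  n0: def={d,n} ue=∅
  n1: def={r} ue=∅
  n2: def={k,m} ue=∅
  n3: def={i,k} ue=∅
  n4: def={m,r} ue={n}
  n5: def={k,n,r} ue={k,n}

Live sets:
  n0 li=∅ lo={n}
  n1 li=∅ lo=∅
  n2 li={n} lo={k,n}
  n3 li=∅ lo=∅
  n4 li={k,n} lo={k,n}
  n5 li={k,n} lo=∅

Conflict graph:
  d↔∅
  i↔{k}
  k↔{i,m,n,r}
  m↔{k,n}
  n↔{k,m,r}
  r↔{k,n}

N(n) = ["k", "m", "r"]

Answer: ["k", "m", "r"]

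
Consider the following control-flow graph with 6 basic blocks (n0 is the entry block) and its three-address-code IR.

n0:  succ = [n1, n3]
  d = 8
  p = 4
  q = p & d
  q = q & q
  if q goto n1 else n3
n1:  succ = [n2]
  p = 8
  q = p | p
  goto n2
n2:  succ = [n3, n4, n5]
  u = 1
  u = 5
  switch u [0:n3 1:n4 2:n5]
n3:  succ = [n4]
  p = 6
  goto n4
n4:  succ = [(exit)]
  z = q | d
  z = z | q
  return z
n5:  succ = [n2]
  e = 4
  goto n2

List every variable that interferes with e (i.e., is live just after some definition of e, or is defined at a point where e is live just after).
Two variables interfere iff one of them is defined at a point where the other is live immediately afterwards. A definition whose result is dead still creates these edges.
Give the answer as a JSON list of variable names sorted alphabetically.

def/use:
  n0: {d,p,q} / ∅
  n1: {p,q} / ∅
  n2: {u} / ∅
  n3: {p} / ∅
  n4: {z} / {d,q}
  n5: {e} / ∅

Live sets:
  live n0: ∅→{d,q}
  live n1: {d}→{d,q}
  live n2: {d,q}→{d,q}
  live n3: {d,q}→{d,q}
  live n4: {d,q}→∅
  live n5: {d,q}→{d,q}

Conflict graph:
  d↔{e,p,q,u}
  e↔{d,q}
  p↔{d,q}
  q↔{d,e,p,u,z}
  u↔{d,q}
  z↔{q}

N(e) = ["d", "q"]

Answer: ["d", "q"]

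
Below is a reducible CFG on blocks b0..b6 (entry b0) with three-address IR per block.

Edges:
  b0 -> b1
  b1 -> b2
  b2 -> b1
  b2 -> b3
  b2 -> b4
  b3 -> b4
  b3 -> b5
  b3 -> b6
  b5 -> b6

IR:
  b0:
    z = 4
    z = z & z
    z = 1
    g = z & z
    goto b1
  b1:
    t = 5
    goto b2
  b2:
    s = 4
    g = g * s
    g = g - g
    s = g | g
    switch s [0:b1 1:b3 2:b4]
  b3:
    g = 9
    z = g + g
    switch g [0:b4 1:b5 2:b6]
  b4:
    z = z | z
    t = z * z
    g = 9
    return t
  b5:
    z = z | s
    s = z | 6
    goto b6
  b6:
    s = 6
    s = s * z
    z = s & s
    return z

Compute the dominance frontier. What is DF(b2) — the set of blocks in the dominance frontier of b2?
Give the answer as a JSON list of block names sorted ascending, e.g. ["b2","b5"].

Answer: ["b1"]

Working:
idom tree: b1←b0 b2←b1 b3←b2 b4←b2 b5←b3 b6←b3
Dom at joins:
  b1: preds {b0,b2}: {b0} ∩ {b0,b1,b2} = {b0}; idom=b0
  b4: preds {b2,b3}: {b0,b1,b2} ∩ {b0,b1,b2,b3} = {b0,b1,b2}; idom=b2
  b6: preds {b3,b5}: {b0,b1,b2,b3} ∩ {b0,b1,b2,b3,b5} = {b0,b1,b2,b3}; idom=b3

DF derivation:
  b1←b0: walk · to b0
  b1←b2: walk b2→b1 to b0
  b4←b2: walk · to b2
  b4←b3: walk b3 to b2
  b6←b3: walk · to b3
  b6←b5: walk b5 to b3
  b0: DF=∅
  b1: DF={b1}
  b2: DF={b1}
  b3: DF={b4}
  b4: DF=∅
  b5: DF={b6}
  b6: DF=∅

DF(b2) = ["b1"]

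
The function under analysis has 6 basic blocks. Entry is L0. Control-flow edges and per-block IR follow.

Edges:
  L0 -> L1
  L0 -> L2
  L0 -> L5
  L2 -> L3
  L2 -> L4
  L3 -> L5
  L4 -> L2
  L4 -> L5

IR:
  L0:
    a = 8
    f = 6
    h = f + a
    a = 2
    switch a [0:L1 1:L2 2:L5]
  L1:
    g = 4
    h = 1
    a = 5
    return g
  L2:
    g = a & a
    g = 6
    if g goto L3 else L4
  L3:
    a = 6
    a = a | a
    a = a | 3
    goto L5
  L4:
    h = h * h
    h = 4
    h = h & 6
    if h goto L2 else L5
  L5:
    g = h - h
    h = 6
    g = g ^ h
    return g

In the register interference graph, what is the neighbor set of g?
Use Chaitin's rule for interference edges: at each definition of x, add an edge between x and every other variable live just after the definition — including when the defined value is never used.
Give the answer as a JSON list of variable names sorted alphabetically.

Per-block:
  L0 def {a,f,h} use ∅
  L1 def {a,g,h} use ∅
  L2 def {g} use {a}
  L3 def {a} use ∅
  L4 def {h} use {h}
  L5 def {g,h} use {h}

Live sets:
  L0 li=∅ lo={a,h}
  L1 li=∅ lo=∅
  L2 li={a,h} lo={a,h}
  L3 li={h} lo={h}
  L4 li={a,h} lo={a,h}
  L5 li={h} lo=∅

Interfere edges:
  a — {f,g,h}
  f — {a}
  g — {a,h}
  h — {a,g}

N(g) = ["a", "h"]

Answer: ["a", "h"]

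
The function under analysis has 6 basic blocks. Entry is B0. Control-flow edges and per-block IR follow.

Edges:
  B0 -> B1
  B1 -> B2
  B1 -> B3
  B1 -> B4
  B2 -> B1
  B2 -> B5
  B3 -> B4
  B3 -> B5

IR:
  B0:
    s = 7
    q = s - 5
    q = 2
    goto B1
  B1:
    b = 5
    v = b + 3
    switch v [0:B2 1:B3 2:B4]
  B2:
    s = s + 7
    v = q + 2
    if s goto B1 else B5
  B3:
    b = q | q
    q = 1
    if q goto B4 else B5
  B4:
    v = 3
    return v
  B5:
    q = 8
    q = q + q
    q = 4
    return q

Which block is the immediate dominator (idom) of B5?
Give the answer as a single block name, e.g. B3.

idom tree: B1←B0 B2←B1 B3←B1 B4←B1 B5←B1
Dom∩ at merges:
  B1: preds {B0,B2}: {B0} ∩ {B0,B1,B2} = {B0}; idom=B0
  B4: preds {B1,B3}: {B0,B1} ∩ {B0,B1,B3} = {B0,B1}; idom=B1
  B5: preds {B2,B3}: {B0,B1,B2} ∩ {B0,B1,B3} = {B0,B1}; idom=B1

idom(B5) = B1

Answer: B1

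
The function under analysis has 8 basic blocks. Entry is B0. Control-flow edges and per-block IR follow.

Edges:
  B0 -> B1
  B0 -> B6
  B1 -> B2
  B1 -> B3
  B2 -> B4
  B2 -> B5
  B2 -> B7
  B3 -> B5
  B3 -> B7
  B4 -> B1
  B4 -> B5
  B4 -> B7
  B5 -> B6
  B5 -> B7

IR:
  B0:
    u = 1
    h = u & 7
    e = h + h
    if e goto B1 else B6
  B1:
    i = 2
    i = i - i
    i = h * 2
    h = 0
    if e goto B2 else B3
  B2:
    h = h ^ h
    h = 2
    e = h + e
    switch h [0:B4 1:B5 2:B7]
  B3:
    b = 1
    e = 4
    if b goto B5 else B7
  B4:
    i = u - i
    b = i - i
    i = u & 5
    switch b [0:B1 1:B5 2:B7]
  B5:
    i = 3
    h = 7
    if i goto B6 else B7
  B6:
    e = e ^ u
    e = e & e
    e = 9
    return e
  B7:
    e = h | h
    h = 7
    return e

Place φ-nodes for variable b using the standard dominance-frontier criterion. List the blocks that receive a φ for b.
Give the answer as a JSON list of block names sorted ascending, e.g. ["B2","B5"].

Answer: ["B1", "B5", "B6", "B7"]

Derivation:
idom tree: B1←B0 B2←B1 B3←B1 B4←B2 B5←B1 B6←B0 B7←B1
Join-block Dom:
  B1: preds {B0,B4}: {B0} ∩ {B0,B1,B2,B4} = {B0}; idom=B0
  B5: preds {B2,B3,B4}: {B0,B1,B2} ∩ {B0,B1,B3} ∩ {B0,B1,B2,B4} = {B0,B1}; idom=B1
  B6: preds {B0,B5}: {B0} ∩ {B0,B1,B5} = {B0}; idom=B0
  B7: preds {B2,B3,B4,B5}: {B0,B1,B2} ∩ {B0,B1,B3} ∩ {B0,B1,B2,B4} ∩ {B0,B1,B5} = {B0,B1}; idom=B1

DF derivation:
  B1←B0: walk · to B0
  B1←B4: walk B4→B2→B1 to B0
  B5←B2: walk B2 to B1
  B5←B3: walk B3 to B1
  B5←B4: walk B4→B2 to B1
  B6←B0: walk · to B0
  B6←B5: walk B5→B1 to B0
  B7←B2: walk B2 to B1
  B7←B3: walk B3 to B1
  B7←B4: walk B4→B2 to B1
  B7←B5: walk B5 to B1
  B0 → ∅
  B1 → {B1,B6}
  B2 → {B1,B5,B7}
  B3 → {B5,B7}
  B4 → {B1,B5,B7}
  B5 → {B6,B7}
  B6 → ∅
  B7 → ∅

φ for b: defs {B3,B4}
  DF⁺ = {B1,B5,B6,B7}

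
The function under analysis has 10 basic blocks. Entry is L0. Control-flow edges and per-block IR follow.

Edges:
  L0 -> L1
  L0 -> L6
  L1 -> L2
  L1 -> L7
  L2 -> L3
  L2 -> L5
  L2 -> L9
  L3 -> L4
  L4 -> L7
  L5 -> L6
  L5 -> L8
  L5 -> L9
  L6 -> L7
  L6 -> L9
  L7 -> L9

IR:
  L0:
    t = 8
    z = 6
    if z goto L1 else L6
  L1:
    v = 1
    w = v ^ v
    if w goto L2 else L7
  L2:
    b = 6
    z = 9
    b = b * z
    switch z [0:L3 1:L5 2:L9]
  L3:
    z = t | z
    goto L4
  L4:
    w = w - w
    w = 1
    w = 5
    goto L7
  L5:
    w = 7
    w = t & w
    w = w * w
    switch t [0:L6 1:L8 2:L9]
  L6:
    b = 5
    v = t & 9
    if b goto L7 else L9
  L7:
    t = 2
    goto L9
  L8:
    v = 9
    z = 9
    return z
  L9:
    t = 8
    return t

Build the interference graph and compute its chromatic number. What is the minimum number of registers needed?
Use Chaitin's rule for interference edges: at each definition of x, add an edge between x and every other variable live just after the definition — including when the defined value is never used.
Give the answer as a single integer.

Answer: 4

Working:
def/use:
  L0 def {t,z} use ∅
  L1 def {v,w} use ∅
  L2 def {b,z} use ∅
  L3 def {z} use {t,z}
  L4 def {w} use {w}
  L5 def {w} use {t}
  L6 def {b,v} use {t}
  L7 def {t} use ∅
  L8 def {v,z} use ∅
  L9 def {t} use ∅

Backward fixpoint:
  live L0: ∅→{t}
  live L1: {t}→{t,w}
  live L2: {t,w}→{t,w,z}
  live L3: {t,w,z}→{w}
  live L4: {w}→∅
  live L5: {t}→{t}
  live L6: {t}→∅
  live L7: ∅→∅
  live L8: ∅→∅
  live L9: ∅→∅

Interfere edges:
  b: {t,v,w,z}
  t: {b,v,w,z}
  v: {b,t}
  w: {b,t,z}
  z: {b,t,w}

Colouring:
  clique {b,t,w,z} ⇒ need ≥ 4
  assign b→r0 t→r1 v→r2 w→r2 z→r3 — no edge inside a register ⇒ χ ≤ 4
  χ = 4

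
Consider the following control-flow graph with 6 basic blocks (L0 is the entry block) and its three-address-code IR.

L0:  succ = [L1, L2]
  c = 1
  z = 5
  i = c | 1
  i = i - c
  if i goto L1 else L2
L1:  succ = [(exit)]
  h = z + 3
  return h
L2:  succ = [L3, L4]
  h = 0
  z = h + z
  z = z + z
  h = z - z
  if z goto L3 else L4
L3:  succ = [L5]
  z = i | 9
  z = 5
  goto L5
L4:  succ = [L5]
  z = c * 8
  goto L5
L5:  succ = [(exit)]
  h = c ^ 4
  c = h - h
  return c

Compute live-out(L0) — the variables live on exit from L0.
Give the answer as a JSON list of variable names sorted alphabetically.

Per-block:
  L0: {c,i,z} / ∅
  L1: {h} / {z}
  L2: {h,z} / {z}
  L3: {z} / {i}
  L4: {z} / {c}
  L5: {c,h} / {c}

Live sets:
  L0 li=∅ lo={c,i,z}
  L1 li={z} lo=∅
  L2 li={c,i,z} lo={c,i}
  L3 li={c,i} lo={c}
  L4 li={c} lo={c}
  L5 li={c} lo=∅

live-out(L0) = ["c", "i", "z"]

Answer: ["c", "i", "z"]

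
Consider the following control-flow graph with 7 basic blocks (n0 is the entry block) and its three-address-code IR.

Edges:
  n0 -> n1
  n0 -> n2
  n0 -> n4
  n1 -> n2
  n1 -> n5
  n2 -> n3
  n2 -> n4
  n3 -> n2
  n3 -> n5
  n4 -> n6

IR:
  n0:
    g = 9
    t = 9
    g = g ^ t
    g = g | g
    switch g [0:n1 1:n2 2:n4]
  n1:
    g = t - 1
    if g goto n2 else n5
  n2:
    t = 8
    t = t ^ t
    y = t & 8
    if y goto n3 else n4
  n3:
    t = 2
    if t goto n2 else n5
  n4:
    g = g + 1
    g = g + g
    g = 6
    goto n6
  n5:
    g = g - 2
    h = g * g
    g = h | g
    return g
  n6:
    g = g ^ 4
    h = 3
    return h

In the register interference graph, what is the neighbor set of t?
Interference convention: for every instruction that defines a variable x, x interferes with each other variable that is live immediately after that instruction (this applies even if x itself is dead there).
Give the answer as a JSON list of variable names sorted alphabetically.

def/use:
  n0: {g,t} / ∅
  n1: {g} / {t}
  n2: {t,y} / ∅
  n3: {t} / ∅
  n4: {g} / {g}
  n5: {g,h} / {g}
  n6: {g,h} / {g}

Liveness:
  live n0: ∅→{g,t}
  live n1: {t}→{g}
  live n2: {g}→{g}
  live n3: {g}→{g}
  live n4: {g}→{g}
  live n5: {g}→∅
  live n6: {g}→∅

Conflict graph:
  g — {h,t,y}
  h — {g}
  t — {g}
  y — {g}

N(t) = ["g"]

Answer: ["g"]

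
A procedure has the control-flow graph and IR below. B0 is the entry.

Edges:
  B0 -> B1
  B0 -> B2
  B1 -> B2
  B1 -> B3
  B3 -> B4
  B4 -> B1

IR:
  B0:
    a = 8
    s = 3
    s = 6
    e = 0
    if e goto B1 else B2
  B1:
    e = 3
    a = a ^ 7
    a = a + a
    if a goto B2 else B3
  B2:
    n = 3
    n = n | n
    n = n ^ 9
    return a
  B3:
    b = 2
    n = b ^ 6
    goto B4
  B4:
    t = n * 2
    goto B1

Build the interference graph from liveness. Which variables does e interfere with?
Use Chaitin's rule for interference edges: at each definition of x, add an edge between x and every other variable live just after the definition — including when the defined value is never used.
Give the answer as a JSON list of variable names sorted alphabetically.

Answer: ["a"]

Analysis:
def/use:
  B0 def {a,e,s} use ∅
  B1 def {a,e} use {a}
  B2 def {n} use {a}
  B3 def {b,n} use ∅
  B4 def {t} use {n}

Liveness:
  B0: in=∅ out={a}
  B1: in={a} out={a}
  B2: in={a} out=∅
  B3: in={a} out={a,n}
  B4: in={a,n} out={a}

Interference:
  a: {b,e,n,s,t}
  b: {a}
  e: {a}
  n: {a}
  s: {a}
  t: {a}

N(e) = ["a"]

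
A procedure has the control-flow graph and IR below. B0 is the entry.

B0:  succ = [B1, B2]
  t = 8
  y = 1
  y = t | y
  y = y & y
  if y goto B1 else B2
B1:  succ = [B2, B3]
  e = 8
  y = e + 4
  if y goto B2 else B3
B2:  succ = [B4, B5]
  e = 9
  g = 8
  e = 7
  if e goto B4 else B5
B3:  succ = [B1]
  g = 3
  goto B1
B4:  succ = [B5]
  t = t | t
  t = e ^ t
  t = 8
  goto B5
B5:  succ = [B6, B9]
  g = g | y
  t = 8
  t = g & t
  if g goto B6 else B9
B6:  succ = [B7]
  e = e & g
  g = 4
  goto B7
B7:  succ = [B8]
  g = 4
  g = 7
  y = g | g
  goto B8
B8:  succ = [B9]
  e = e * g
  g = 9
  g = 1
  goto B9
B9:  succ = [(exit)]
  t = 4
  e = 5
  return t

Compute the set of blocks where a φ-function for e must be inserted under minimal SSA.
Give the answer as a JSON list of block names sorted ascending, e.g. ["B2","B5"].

Answer: ["B1", "B2", "B9"]

Analysis:
idom tree: B1←B0 B2←B0 B3←B1 B4←B2 B5←B2 B6←B5 B7←B6 B8←B7 B9←B5
Dom∩ at merges:
  B1: preds {B0,B3}: {B0} ∩ {B0,B1,B3} = {B0}; idom=B0
  B2: preds {B0,B1}: {B0} ∩ {B0,B1} = {B0}; idom=B0
  B5: preds {B2,B4}: {B0,B2} ∩ {B0,B2,B4} = {B0,B2}; idom=B2
  B9: preds {B5,B8}: {B0,B2,B5} ∩ {B0,B2,B5,B6,B7,B8} = {B0,B2,B5}; idom=B5

DF derivation:
  B1←B0: walk · to B0
  B1←B3: walk B3→B1 to B0
  B2←B0: walk · to B0
  B2←B1: walk B1 to B0
  B5←B2: walk · to B2
  B5←B4: walk B4 to B2
  B9←B5: walk · to B5
  B9←B8: walk B8→B7→B6 to B5
  B0: DF=∅
  B1: DF={B1,B2}
  B2: DF=∅
  B3: DF={B1}
  B4: DF={B5}
  B5: DF=∅
  B6: DF={B9}
  B7: DF={B9}
  B8: DF={B9}
  B9: DF=∅

φ for e: defs {B1,B2,B6,B8,B9}
  DF⁺ = {B1,B2,B9}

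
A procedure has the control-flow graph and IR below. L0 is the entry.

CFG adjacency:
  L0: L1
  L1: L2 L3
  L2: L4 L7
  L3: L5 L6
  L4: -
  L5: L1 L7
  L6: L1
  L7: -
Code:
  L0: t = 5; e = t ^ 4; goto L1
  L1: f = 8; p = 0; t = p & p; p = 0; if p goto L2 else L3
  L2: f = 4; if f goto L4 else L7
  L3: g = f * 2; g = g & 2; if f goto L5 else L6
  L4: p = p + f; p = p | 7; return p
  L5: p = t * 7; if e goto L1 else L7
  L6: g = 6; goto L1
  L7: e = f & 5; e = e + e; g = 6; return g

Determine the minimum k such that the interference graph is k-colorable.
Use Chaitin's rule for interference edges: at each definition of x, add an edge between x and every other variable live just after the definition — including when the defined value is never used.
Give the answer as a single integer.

Per-block:
  L0: def={e,t} ue=∅
  L1: def={f,p,t} ue=∅
  L2: def={f} ue=∅
  L3: def={g} ue={f}
  L4: def={p} ue={f,p}
  L5: def={p} ue={e,t}
  L6: def={g} ue=∅
  L7: def={e,g} ue={f}

Liveness:
  live L0: ∅→{e}
  live L1: {e}→{e,f,p,t}
  live L2: {p}→{f,p}
  live L3: {e,f,t}→{e,f,t}
  live L4: {f,p}→∅
  live L5: {e,f,t}→{e,f}
  live L6: {e}→{e}
  live L7: {f}→∅

Interference:
  e↔{f,g,p,t}
  f↔{e,g,p,t}
  g↔{e,f,t}
  p↔{e,f,t}
  t↔{e,f,g,p}

Chromatic number:
  clique {e,f,g,t} ⇒ need ≥ 4
  assign e→R0 f→R1 g→R3 p→R3 t→R2 — no edge inside a register ⇒ χ ≤ 4
  χ = 4

Answer: 4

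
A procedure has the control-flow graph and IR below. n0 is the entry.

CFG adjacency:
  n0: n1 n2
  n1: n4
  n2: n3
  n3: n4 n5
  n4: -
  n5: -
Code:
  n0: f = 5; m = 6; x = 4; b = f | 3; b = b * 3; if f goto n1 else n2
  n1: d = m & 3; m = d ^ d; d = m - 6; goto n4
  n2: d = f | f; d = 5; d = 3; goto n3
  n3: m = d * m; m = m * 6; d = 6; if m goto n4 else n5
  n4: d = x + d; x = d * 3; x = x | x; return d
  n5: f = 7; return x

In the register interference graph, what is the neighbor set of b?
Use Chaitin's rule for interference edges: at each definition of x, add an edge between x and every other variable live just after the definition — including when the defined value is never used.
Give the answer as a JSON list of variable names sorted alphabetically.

Per-block:
  n0: def={b,f,m,x} ue=∅
  n1: def={d,m} ue={m}
  n2: def={d} ue={f}
  n3: def={d,m} ue={d,m}
  n4: def={d,x} ue={d,x}
  n5: def={f} ue={x}

Live sets:
  n0: in=∅ out={f,m,x}
  n1: in={m,x} out={d,x}
  n2: in={f,m,x} out={d,m,x}
  n3: in={d,m,x} out={d,x}
  n4: in={d,x} out=∅
  n5: in={x} out=∅

Interfere edges:
  b↔{f,m,x}
  d↔{m,x}
  f↔{b,m,x}
  m↔{b,d,f,x}
  x↔{b,d,f,m}

N(b) = ["f", "m", "x"]

Answer: ["f", "m", "x"]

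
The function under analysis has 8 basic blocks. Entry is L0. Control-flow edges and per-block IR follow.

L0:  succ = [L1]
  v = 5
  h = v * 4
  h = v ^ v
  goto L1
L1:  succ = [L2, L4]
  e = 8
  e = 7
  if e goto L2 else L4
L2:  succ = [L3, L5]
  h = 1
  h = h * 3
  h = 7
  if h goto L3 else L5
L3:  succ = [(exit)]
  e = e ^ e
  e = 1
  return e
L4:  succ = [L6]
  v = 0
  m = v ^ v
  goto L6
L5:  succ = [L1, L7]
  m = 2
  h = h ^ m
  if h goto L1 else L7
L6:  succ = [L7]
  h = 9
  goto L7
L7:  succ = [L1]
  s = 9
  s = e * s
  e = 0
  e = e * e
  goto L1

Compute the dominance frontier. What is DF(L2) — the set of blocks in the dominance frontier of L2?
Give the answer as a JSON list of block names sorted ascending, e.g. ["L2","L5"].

Answer: ["L1", "L7"]

Derivation:
idom tree: L1←L0 L2←L1 L3←L2 L4←L1 L5←L2 L6←L4 L7←L1
Dom at joins:
  L1: preds {L0,L5,L7}: {L0} ∩ {L0,L1,L2,L5} ∩ {L0,L1,L7} = {L0}; idom=L0
  L7: preds {L5,L6}: {L0,L1,L2,L5} ∩ {L0,L1,L4,L6} = {L0,L1}; idom=L1

Frontier:
  join L1 pred L0: · stop@L0
  join L1 pred L5: L5→L2→L1 stop@L0
  join L1 pred L7: L7→L1 stop@L0
  join L7 pred L5: L5→L2 stop@L1
  join L7 pred L6: L6→L4 stop@L1
  L0 → ∅
  L1 → {L1}
  L2 → {L1,L7}
  L3 → ∅
  L4 → {L7}
  L5 → {L1,L7}
  L6 → {L7}
  L7 → {L1}

DF(L2) = ["L1", "L7"]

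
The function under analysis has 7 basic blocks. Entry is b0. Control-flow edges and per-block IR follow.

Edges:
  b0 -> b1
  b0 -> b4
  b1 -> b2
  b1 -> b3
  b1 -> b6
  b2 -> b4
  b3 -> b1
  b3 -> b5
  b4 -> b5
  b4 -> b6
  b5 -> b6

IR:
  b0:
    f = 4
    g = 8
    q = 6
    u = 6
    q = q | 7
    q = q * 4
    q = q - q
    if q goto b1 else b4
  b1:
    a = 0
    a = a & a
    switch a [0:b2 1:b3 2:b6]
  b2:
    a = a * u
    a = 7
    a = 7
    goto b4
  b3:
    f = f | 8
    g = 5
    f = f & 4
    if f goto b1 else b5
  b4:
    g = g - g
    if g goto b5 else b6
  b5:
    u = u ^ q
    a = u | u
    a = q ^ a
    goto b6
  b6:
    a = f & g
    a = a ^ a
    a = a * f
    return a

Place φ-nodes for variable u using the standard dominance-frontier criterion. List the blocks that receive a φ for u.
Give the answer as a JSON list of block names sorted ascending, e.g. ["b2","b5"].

idom tree: b1←b0 b2←b1 b3←b1 b4←b0 b5←b0 b6←b0
Join-block Dom:
  b1: preds {b0,b3}: {b0} ∩ {b0,b1,b3} = {b0}; idom=b0
  b4: preds {b0,b2}: {b0} ∩ {b0,b1,b2} = {b0}; idom=b0
  b5: preds {b3,b4}: {b0,b1,b3} ∩ {b0,b4} = {b0}; idom=b0
  b6: preds {b1,b4,b5}: {b0,b1} ∩ {b0,b4} ∩ {b0,b5} = {b0}; idom=b0

DF walk-up:
  join b1 pred b0: · stop@b0
  join b1 pred b3: b3→b1 stop@b0
  join b4 pred b0: · stop@b0
  join b4 pred b2: b2→b1 stop@b0
  join b5 pred b3: b3→b1 stop@b0
  join b5 pred b4: b4 stop@b0
  join b6 pred b1: b1 stop@b0
  join b6 pred b4: b4 stop@b0
  join b6 pred b5: b5 stop@b0
  b0: DF=∅
  b1: DF={b1,b4,b5,b6}
  b2: DF={b4}
  b3: DF={b1,b5}
  b4: DF={b5,b6}
  b5: DF={b6}
  b6: DF=∅

φ for u: defs {b0,b5}
  DF⁺ = {b6}

Answer: ["b6"]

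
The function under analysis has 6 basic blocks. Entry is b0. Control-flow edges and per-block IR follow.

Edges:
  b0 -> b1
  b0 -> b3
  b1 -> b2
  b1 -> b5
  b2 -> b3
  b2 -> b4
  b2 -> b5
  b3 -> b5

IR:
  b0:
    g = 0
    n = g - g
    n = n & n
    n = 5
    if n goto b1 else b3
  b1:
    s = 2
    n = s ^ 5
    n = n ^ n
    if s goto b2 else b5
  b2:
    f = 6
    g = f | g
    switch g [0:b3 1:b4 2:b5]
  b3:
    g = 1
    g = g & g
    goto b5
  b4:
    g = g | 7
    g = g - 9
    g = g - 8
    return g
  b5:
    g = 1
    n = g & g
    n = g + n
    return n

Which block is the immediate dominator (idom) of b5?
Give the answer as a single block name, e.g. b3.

idom tree: b1←b0 b2←b1 b3←b0 b4←b2 b5←b0
Dom at joins:
  b3: preds {b0,b2}: {b0} ∩ {b0,b1,b2} = {b0}; idom=b0
  b5: preds {b1,b2,b3}: {b0,b1} ∩ {b0,b1,b2} ∩ {b0,b3} = {b0}; idom=b0

idom(b5) = b0

Answer: b0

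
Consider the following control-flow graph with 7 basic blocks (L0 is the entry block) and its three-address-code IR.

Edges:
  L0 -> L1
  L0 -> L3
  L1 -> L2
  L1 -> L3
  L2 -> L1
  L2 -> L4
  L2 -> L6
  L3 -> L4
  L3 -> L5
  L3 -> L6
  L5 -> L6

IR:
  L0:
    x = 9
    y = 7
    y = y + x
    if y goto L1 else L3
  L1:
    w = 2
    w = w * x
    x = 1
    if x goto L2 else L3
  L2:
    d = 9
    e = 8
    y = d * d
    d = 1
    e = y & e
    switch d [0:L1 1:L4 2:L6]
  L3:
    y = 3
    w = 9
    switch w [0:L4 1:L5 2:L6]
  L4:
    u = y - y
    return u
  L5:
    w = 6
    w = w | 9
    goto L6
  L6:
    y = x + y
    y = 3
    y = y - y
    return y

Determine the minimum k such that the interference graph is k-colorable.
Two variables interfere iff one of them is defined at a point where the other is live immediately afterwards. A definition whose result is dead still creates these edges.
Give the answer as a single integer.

Per-block:
  L0: {x,y} / ∅
  L1: {w,x} / {x}
  L2: {d,e,y} / ∅
  L3: {w,y} / ∅
  L4: {u} / {y}
  L5: {w} / ∅
  L6: {y} / {x,y}

Live sets:
  live L0: ∅→{x}
  live L1: {x}→{x}
  live L2: {x}→{x,y}
  live L3: {x}→{x,y}
  live L4: {y}→∅
  live L5: {x,y}→{x,y}
  live L6: {x,y}→∅

Interfere edges:
  d: {e,x,y}
  e: {d,x,y}
  u: ∅
  w: {x,y}
  x: {d,e,w,y}
  y: {d,e,w,x}

Registers:
  clique {d,e,x,y} ⇒ need ≥ 4
  4-colouring: c0={u,x}  c1={y}  c2={d,w}  c3={e}
  χ = 4

Answer: 4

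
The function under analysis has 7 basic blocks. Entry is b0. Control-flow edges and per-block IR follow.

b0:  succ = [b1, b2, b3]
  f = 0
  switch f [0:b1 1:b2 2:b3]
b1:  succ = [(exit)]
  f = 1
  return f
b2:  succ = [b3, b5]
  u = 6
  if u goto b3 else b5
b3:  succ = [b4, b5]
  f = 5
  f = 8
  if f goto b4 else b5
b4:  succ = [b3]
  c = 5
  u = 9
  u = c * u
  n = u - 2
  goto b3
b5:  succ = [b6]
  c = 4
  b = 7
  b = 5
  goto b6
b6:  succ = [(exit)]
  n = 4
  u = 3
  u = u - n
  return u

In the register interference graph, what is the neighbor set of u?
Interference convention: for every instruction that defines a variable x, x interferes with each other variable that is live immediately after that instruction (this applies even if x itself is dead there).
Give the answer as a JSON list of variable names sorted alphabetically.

Block summaries:
  b0: {f} / ∅
  b1: {f} / ∅
  b2: {u} / ∅
  b3: {f} / ∅
  b4: {c,n,u} / ∅
  b5: {b,c} / ∅
  b6: {n,u} / ∅

Live sets:
  b0 li=∅ lo=∅
  b1 li=∅ lo=∅
  b2 li=∅ lo=∅
  b3 li=∅ lo=∅
  b4 li=∅ lo=∅
  b5 li=∅ lo=∅
  b6 li=∅ lo=∅

Conflict graph:
  b: ∅
  c: {u}
  f: ∅
  n: {u}
  u: {c,n}

N(u) = ["c", "n"]

Answer: ["c", "n"]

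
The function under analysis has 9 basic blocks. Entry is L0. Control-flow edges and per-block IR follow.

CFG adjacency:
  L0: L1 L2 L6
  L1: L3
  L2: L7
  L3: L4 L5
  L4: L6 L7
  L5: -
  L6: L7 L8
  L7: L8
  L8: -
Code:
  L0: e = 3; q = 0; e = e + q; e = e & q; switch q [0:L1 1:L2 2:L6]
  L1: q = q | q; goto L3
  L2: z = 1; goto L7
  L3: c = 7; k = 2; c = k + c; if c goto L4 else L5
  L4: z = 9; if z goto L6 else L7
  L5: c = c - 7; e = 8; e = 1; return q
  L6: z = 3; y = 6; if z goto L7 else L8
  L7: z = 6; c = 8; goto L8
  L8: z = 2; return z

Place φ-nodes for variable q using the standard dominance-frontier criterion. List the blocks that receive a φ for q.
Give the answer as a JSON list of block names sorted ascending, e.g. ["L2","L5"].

Answer: ["L6", "L7", "L8"]

Derivation:
idom tree: L1←L0 L2←L0 L3←L1 L4←L3 L5←L3 L6←L0 L7←L0 L8←L0
Dom at joins:
  L6: preds {L0,L4}: {L0} ∩ {L0,L1,L3,L4} = {L0}; idom=L0
  L7: preds {L2,L4,L6}: {L0,L2} ∩ {L0,L1,L3,L4} ∩ {L0,L6} = {L0}; idom=L0
  L8: preds {L6,L7}: {L0,L6} ∩ {L0,L7} = {L0}; idom=L0

DF derivation:
  L6←L0: walk · to L0
  L6←L4: walk L4→L3→L1 to L0
  L7←L2: walk L2 to L0
  L7←L4: walk L4→L3→L1 to L0
  L7←L6: walk L6 to L0
  L8←L6: walk L6 to L0
  L8←L7: walk L7 to L0
  L0 → ∅
  L1 → {L6,L7}
  L2 → {L7}
  L3 → {L6,L7}
  L4 → {L6,L7}
  L5 → ∅
  L6 → {L7,L8}
  L7 → {L8}
  L8 → ∅

φ for q: defs {L0,L1}
  DF⁺ = {L6,L7,L8}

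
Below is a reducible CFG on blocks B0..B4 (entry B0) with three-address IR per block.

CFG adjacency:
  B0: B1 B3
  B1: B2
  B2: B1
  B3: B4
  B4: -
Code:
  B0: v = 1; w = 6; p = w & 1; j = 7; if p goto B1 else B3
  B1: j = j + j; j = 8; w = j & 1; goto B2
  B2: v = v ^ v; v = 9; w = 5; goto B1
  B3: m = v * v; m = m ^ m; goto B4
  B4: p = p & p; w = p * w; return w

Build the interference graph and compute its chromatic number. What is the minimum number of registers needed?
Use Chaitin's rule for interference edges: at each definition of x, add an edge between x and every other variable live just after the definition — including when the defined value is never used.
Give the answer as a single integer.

Answer: 4

Derivation:
Per-block:
  B0 def {j,p,v,w} use ∅
  B1 def {j,w} use {j}
  B2 def {v,w} use {v}
  B3 def {m} use {v}
  B4 def {p,w} use {p,w}

Live sets:
  B0 li=∅ lo={j,p,v,w}
  B1 li={j,v} lo={j,v}
  B2 li={j,v} lo={j,v}
  B3 li={p,v,w} lo={p,w}
  B4 li={p,w} lo=∅

Interference:
  j — {p,v,w}
  m — {p,w}
  p — {j,m,v,w}
  v — {j,p,w}
  w — {j,m,p,v}

Colouring:
  clique {j,p,v,w} ⇒ need ≥ 4
  assign j→R2 m→R2 p→R0 v→R3 w→R1 — no edge inside a register ⇒ χ ≤ 4
  χ = 4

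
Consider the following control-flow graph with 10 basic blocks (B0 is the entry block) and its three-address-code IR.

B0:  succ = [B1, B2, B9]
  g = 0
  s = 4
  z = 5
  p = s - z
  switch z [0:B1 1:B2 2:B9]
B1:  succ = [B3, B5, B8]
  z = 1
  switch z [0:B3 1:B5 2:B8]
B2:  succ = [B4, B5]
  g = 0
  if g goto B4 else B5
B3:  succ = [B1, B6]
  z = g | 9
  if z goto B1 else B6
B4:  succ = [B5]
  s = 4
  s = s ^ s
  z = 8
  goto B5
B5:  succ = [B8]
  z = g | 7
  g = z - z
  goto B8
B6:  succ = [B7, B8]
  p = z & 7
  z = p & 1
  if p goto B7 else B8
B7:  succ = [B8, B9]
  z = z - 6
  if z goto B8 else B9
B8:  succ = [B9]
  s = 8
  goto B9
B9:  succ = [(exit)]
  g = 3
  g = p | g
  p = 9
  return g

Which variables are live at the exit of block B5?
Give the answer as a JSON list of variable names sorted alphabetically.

def/use:
  B0: def={g,p,s,z} ue=∅
  B1: def={z} ue=∅
  B2: def={g} ue=∅
  B3: def={z} ue={g}
  B4: def={s,z} ue=∅
  B5: def={g,z} ue={g}
  B6: def={p,z} ue={z}
  B7: def={z} ue={z}
  B8: def={s} ue=∅
  B9: def={g,p} ue={p}

Liveness:
  B0: in=∅ out={g,p}
  B1: in={g,p} out={g,p}
  B2: in={p} out={g,p}
  B3: in={g,p} out={g,p,z}
  B4: in={g,p} out={g,p}
  B5: in={g,p} out={p}
  B6: in={z} out={p,z}
  B7: in={p,z} out={p}
  B8: in={p} out={p}
  B9: in={p} out=∅

live-out(B5) = ["p"]

Answer: ["p"]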